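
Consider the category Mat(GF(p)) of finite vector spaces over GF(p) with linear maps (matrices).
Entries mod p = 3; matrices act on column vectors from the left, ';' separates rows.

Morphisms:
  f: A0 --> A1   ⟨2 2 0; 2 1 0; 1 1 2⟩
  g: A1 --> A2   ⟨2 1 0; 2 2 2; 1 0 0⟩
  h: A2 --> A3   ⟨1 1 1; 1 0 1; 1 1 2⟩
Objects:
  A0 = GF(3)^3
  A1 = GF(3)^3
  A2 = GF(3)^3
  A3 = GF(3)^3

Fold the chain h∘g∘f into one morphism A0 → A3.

  e0=[1,0,0] f-->[2,2,1] g-->[0,1,2] h-->[0,2,2]
  e1=[0,1,0] f-->[2,1,1] g-->[2,2,2] h-->[0,1,2]
  e2=[0,0,1] f-->[0,0,2] g-->[0,1,0] h-->[1,0,1]
composite: ⟨0 0 1; 2 1 0; 2 2 1⟩

Answer: ⟨0 0 1; 2 1 0; 2 2 1⟩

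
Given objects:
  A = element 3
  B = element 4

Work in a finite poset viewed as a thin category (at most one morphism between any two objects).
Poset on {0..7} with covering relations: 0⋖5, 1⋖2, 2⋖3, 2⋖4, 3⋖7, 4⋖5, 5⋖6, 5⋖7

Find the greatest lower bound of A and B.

Answer: A∧B = 2

Trace:
Common predecessors of 3,4: {1,2}
  1 <= 2
  2 <= 2
glb = 2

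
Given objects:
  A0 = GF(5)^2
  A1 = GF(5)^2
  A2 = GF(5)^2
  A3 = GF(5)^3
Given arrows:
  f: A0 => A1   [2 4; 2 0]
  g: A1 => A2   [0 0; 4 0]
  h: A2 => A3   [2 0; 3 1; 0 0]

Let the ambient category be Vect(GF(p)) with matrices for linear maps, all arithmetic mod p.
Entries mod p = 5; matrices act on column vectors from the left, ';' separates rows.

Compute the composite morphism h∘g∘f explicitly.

Answer: [0 0; 3 1; 0 0]

Trace:
  e0=⟨1,0⟩ f=>⟨2,2⟩ g=>⟨0,3⟩ h=>⟨0,3,0⟩
  e1=⟨0,1⟩ f=>⟨4,0⟩ g=>⟨0,1⟩ h=>⟨0,1,0⟩
result: [0 0; 3 1; 0 0]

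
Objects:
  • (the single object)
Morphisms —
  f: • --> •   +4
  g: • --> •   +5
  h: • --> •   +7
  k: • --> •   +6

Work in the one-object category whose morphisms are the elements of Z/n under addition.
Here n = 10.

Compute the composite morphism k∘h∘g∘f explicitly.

Answer: +2

Trace:
  0 +4≡4 +5≡9 +7≡6 +6≡2  (mod 10)
composite: +2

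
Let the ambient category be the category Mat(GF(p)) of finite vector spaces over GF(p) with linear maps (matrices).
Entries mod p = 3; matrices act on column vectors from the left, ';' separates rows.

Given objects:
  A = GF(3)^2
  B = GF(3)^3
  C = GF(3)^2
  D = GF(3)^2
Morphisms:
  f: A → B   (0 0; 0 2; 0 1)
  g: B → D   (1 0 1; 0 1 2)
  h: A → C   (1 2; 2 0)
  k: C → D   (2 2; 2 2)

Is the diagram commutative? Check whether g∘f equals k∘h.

Answer: COMMUTES

Trace:
1) trace f;g:
  e0=(1,0) f→(0,0,0) g→(0,0)
  e1=(0,1) f→(0,2,1) g→(1,1)
  result₁ = (0 1; 0 1)
2) trace h;k:
  e0=(1,0) h→(1,2) k→(0,0)
  e1=(0,1) h→(2,0) k→(1,1)
  result₂ = (0 1; 0 1)
Equal? equal; square commutes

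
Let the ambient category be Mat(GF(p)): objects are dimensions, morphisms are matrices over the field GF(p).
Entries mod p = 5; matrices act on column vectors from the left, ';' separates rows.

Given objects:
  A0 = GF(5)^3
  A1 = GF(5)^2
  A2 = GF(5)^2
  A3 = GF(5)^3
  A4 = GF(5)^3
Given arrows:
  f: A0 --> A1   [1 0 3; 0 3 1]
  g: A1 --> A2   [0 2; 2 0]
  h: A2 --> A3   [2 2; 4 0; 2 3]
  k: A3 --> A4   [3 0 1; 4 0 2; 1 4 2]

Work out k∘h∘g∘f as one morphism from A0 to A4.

Answer: [3 3 0; 3 2 3; 1 2 2]

Work:
  e0=[1,0,0] f-->[1,0] g-->[0,2] h-->[4,0,1] k-->[3,3,1]
  e1=[0,1,0] f-->[0,3] g-->[1,0] h-->[2,4,2] k-->[3,2,2]
  e2=[0,0,1] f-->[3,1] g-->[2,1] h-->[1,3,2] k-->[0,3,2]
composite: [3 3 0; 3 2 3; 1 2 2]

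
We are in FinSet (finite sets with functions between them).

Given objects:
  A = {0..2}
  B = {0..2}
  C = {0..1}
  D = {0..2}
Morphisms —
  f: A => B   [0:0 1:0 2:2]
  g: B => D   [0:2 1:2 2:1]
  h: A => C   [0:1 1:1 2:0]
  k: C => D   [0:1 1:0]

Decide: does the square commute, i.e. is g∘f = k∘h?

Answer: DOES NOT COMMUTE

Trace:
Path 1 = f;g:
  0 f=>0 g=>2
  1 f=>0 g=>2
  2 f=>2 g=>1
  result₁ = [0:2 1:2 2:1]
Path 2 = h;k:
  0 h=>1 k=>0
  1 h=>1 k=>0
  2 h=>0 k=>1
  result₂ = [0:0 1:0 2:1]
Equal? NO — does not commute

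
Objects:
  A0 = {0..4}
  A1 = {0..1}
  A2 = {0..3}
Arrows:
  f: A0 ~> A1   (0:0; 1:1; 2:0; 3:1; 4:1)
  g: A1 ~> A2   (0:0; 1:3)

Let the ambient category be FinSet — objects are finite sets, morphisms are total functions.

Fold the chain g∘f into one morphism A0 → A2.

Answer: (0:0; 1:3; 2:0; 3:3; 4:3)

Work:
  0 f~>0 g~>0
  1 f~>1 g~>3
  2 f~>0 g~>0
  3 f~>1 g~>3
  4 f~>1 g~>3
⟦path⟧: (0:0; 1:3; 2:0; 3:3; 4:3)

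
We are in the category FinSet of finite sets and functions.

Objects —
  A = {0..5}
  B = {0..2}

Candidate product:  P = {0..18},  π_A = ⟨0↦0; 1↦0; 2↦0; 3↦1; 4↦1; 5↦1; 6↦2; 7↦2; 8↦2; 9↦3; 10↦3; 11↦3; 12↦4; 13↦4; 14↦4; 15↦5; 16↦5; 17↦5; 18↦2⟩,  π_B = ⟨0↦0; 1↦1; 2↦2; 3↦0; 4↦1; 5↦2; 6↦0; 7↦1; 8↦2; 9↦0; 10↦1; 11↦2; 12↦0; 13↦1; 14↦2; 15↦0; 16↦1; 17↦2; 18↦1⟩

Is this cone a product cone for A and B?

|A|·|B| = 6·3 = 18;  |P| = 19
  → cardinalities differ; no bijection possible.

Answer: NOT A VALID PRODUCT — |P|=19 ≠ |A|·|B|=18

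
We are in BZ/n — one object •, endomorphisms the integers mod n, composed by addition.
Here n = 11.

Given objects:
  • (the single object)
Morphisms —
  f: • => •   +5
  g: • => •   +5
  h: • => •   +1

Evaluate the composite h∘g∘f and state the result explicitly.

Answer: +0

Trace:
  0 +5≡5 +5≡10 +1≡0  (mod 11)
⟦path⟧: +0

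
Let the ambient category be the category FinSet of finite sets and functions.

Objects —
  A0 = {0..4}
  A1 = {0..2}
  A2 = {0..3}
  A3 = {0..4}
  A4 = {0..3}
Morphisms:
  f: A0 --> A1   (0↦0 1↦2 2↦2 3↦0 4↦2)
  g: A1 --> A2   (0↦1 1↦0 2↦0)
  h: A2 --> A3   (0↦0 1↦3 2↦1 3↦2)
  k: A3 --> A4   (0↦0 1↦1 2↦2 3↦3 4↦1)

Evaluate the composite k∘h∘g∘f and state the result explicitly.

  0 f-->0 g-->1 h-->3 k-->3
  1 f-->2 g-->0 h-->0 k-->0
  2 f-->2 g-->0 h-->0 k-->0
  3 f-->0 g-->1 h-->3 k-->3
  4 f-->2 g-->0 h-->0 k-->0
⟦path⟧: (0↦3 1↦0 2↦0 3↦3 4↦0)

Answer: (0↦3 1↦0 2↦0 3↦3 4↦0)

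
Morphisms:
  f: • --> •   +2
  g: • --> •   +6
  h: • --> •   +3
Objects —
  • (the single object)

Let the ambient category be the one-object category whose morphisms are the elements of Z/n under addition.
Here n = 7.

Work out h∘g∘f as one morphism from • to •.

Answer: +4

Work:
  0 +2≡2 +6≡1 +3≡4  (mod 7)
composite: +4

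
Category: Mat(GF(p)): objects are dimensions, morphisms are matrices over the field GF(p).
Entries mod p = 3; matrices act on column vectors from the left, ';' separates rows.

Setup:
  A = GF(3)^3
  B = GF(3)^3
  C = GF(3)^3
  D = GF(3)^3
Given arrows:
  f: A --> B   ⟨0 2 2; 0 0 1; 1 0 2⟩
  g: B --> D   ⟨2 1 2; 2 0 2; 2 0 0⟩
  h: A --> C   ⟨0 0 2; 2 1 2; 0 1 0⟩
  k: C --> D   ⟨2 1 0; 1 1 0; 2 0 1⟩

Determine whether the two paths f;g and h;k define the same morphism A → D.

Answer: DOES NOT COMMUTE

Derivation:
Along f;g (path 1):
  e0=(1,0,0) f-->(0,0,1) g-->(2,2,0)
  e1=(0,1,0) f-->(2,0,0) g-->(1,1,1)
  e2=(0,0,1) f-->(2,1,2) g-->(0,2,1)
  composite₁ = ⟨2 1 0; 2 1 2; 0 1 1⟩
Along h;k (path 2):
  e0=(1,0,0) h-->(0,2,0) k-->(2,2,0)
  e1=(0,1,0) h-->(0,1,1) k-->(1,1,1)
  e2=(0,0,1) h-->(2,2,0) k-->(0,1,1)
  composite₂ = ⟨2 1 0; 2 1 1; 0 1 1⟩
Equal? NO — does not commute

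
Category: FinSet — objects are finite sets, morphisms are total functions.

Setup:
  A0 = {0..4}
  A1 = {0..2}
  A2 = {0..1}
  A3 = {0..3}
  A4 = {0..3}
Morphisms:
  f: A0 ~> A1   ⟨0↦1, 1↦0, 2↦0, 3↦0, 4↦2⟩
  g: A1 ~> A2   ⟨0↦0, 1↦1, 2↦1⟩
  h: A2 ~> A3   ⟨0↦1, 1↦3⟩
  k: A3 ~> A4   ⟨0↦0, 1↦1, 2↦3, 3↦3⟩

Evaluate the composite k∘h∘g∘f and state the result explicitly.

Answer: ⟨0↦3, 1↦1, 2↦1, 3↦1, 4↦3⟩

Trace:
  0 f~>1 g~>1 h~>3 k~>3
  1 f~>0 g~>0 h~>1 k~>1
  2 f~>0 g~>0 h~>1 k~>1
  3 f~>0 g~>0 h~>1 k~>1
  4 f~>2 g~>1 h~>3 k~>3
⟦path⟧: ⟨0↦3, 1↦1, 2↦1, 3↦1, 4↦3⟩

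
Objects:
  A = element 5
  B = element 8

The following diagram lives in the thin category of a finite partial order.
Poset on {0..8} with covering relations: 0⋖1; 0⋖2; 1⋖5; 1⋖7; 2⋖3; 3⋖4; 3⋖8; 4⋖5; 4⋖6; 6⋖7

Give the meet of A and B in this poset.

Common predecessors of 5,8: {0,2,3}
  0 ≤ 3
  2 ≤ 3
  3 ≤ 3
glb = 3

Answer: A∧B = 3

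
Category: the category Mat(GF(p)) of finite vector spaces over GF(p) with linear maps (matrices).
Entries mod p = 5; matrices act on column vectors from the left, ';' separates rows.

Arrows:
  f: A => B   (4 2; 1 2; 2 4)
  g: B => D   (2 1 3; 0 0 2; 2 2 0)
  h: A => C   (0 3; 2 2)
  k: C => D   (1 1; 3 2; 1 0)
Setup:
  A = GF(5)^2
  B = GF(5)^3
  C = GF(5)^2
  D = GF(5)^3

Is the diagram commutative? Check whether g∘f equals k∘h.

1) trace f;g:
  e0=[1,0] f=>[4,1,2] g=>[0,4,0]
  e1=[0,1] f=>[2,2,4] g=>[3,3,3]
  composite₁ = (0 3; 4 3; 0 3)
2) trace h;k:
  e0=[1,0] h=>[0,2] k=>[2,4,0]
  e1=[0,1] h=>[3,2] k=>[0,3,3]
  composite₂ = (2 0; 4 3; 0 3)
Equal? NO — does not commute

Answer: DOES NOT COMMUTE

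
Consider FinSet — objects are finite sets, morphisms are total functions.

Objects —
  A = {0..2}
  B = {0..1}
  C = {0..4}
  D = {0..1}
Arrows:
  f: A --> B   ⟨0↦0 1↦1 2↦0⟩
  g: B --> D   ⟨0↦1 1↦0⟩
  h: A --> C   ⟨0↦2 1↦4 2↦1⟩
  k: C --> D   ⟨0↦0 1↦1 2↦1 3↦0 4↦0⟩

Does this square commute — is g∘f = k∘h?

Answer: COMMUTES

Work:
Along f;g (path 1):
  0 f-->0 g-->1
  1 f-->1 g-->0
  2 f-->0 g-->1
  ⟦path⟧₁ = ⟨0↦1 1↦0 2↦1⟩
Along h;k (path 2):
  0 h-->2 k-->1
  1 h-->4 k-->0
  2 h-->1 k-->1
  ⟦path⟧₂ = ⟨0↦1 1↦0 2↦1⟩
Equal? YES — commutes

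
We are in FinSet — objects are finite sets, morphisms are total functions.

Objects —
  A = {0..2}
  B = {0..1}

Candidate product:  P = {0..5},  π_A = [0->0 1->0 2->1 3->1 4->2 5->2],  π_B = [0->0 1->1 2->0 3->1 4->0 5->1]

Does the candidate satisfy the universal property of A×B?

Answer: VALID PRODUCT

Trace:
|A|·|B| = 3·2 = 6;  |P| = 6
Check the pairing map k ↦ (π_A(k), π_B(k)):
  0 -> (0,0)
  1 -> (0,1)
  2 -> (1,0)
  3 -> (1,1)
  4 -> (2,0)
  5 -> (2,1)
distinct pairs in image: 6 / 6 needed
  → bijection onto A×B; projections well-typed.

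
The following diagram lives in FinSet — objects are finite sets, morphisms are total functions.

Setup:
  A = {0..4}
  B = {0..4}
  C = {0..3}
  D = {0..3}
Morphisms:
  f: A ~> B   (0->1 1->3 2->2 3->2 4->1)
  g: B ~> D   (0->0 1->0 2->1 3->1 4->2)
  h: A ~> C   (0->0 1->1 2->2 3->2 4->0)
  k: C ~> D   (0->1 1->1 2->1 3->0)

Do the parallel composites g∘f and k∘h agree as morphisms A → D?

Answer: DOES NOT COMMUTE

Work:
Path 1 = f;g:
  0 f~>1 g~>0
  1 f~>3 g~>1
  2 f~>2 g~>1
  3 f~>2 g~>1
  4 f~>1 g~>0
  composite₁ = (0->0 1->1 2->1 3->1 4->0)
Path 2 = h;k:
  0 h~>0 k~>1
  1 h~>1 k~>1
  2 h~>2 k~>1
  3 h~>2 k~>1
  4 h~>0 k~>1
  composite₂ = (0->1 1->1 2->1 3->1 4->1)
Equal? differ; not commutative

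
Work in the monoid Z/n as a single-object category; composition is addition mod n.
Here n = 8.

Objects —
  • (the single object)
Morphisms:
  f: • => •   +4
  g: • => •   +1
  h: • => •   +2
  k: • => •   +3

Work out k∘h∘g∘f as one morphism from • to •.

Answer: +2

Derivation:
  0 +4≡4 +1≡5 +2≡7 +3≡2  (mod 8)
⟦path⟧: +2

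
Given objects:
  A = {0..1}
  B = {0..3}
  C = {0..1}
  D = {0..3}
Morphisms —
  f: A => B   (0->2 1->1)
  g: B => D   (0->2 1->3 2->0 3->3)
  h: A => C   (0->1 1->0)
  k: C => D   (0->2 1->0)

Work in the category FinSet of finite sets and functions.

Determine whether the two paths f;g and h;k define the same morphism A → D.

Answer: DOES NOT COMMUTE

Work:
Path 1 = f;g:
  0 f=>2 g=>0
  1 f=>1 g=>3
  composite₁ = (0->0 1->3)
Path 2 = h;k:
  0 h=>1 k=>0
  1 h=>0 k=>2
  composite₂ = (0->0 1->2)
Equal? NO — does not commute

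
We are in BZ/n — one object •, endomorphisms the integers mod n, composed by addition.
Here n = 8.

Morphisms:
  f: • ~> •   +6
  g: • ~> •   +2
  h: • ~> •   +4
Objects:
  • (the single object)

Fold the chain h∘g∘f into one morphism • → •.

Answer: +4

Derivation:
  0 +6≡6 +2≡0 +4≡4  (mod 8)
composite: +4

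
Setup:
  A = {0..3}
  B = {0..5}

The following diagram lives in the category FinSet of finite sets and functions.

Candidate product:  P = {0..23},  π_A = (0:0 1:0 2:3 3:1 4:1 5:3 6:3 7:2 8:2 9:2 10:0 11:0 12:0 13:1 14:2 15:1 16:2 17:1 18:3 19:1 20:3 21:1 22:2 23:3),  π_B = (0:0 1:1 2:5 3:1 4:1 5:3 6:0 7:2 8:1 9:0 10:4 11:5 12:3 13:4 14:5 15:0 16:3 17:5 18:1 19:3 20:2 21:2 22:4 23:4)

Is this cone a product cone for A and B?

Answer: NOT A VALID PRODUCT — duplicate pair at indices 4,3

Trace:
|A|·|B| = 4·6 = 24;  |P| = 24
Check the pairing map k ↦ (π_A(k), π_B(k)):
  0 : (0,0)
  1 : (0,1)
  2 : (3,5)
  3 : (1,1)
  4 : (1,1)  ✗ repeats pair of k=3
  5 : (3,3)
  6 : (3,0)
  7 : (2,2)
  8 : (2,1)
  9 : (2,0)
  10 : (0,4)
  11 : (0,5)
  12 : (0,3)
  13 : (1,4)
  14 : (2,5)
  15 : (1,0)
  16 : (2,3)
  17 : (1,5)
  18 : (3,1)
  19 : (1,3)
  20 : (3,2)
  21 : (1,2)
  22 : (2,4)
  23 : (3,4)
distinct pairs in image: 23 / 24 needed
  → (1,1) hit at k=3 and k=4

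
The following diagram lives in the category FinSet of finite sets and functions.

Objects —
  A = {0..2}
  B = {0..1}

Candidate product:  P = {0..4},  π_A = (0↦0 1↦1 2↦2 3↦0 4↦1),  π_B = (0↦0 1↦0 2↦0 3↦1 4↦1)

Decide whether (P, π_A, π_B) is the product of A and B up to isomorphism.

Answer: NOT A VALID PRODUCT — |P|=5 ≠ |A|·|B|=6

Derivation:
|A|·|B| = 3·2 = 6;  |P| = 5
  → cardinalities differ; no bijection possible.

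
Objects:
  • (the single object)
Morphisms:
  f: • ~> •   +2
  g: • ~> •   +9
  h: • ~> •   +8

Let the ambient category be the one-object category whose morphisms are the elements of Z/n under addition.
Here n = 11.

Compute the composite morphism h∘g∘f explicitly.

Answer: +8

Derivation:
  0 +2≡2 +9≡0 +8≡8  (mod 11)
composite: +8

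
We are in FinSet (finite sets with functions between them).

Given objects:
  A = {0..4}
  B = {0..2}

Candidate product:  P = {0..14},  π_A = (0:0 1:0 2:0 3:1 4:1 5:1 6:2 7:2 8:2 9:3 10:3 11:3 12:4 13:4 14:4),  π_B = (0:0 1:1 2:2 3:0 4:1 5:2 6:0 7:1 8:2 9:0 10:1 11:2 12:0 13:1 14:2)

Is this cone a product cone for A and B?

|A|·|B| = 5·3 = 15;  |P| = 15
Check the pairing map k ↦ (π_A(k), π_B(k)):
  0 : (0,0)
  1 : (0,1)
  2 : (0,2)
  3 : (1,0)
  4 : (1,1)
  5 : (1,2)
  6 : (2,0)
  7 : (2,1)
  8 : (2,2)
  9 : (3,0)
  10 : (3,1)
  11 : (3,2)
  12 : (4,0)
  13 : (4,1)
  14 : (4,2)
distinct pairs in image: 15 / 15 needed
  → bijection onto A×B; projections well-typed.

Answer: VALID PRODUCT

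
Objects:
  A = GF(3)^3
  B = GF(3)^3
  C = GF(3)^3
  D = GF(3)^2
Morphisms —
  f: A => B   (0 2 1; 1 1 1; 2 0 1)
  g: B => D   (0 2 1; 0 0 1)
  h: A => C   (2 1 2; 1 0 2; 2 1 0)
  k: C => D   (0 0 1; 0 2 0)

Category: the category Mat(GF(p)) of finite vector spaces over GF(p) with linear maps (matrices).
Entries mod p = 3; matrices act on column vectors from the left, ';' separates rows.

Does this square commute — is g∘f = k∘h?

1) trace f;g:
  e0=(1,0,0) f=>(0,1,2) g=>(1,2)
  e1=(0,1,0) f=>(2,1,0) g=>(2,0)
  e2=(0,0,1) f=>(1,1,1) g=>(0,1)
  result₁ = (1 2 0; 2 0 1)
2) trace h;k:
  e0=(1,0,0) h=>(2,1,2) k=>(2,2)
  e1=(0,1,0) h=>(1,0,1) k=>(1,0)
  e2=(0,0,1) h=>(2,2,0) k=>(0,1)
  result₂ = (2 1 0; 2 0 1)
Equal? differ; not commutative

Answer: DOES NOT COMMUTE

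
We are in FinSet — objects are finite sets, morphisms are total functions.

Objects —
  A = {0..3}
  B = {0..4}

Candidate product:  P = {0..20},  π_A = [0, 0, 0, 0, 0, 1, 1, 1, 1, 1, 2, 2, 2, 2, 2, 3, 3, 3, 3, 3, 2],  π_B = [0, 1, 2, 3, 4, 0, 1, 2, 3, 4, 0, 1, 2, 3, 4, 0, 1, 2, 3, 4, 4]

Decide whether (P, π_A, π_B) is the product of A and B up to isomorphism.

|A|·|B| = 4·5 = 20;  |P| = 21
  → cardinalities differ; no bijection possible.

Answer: NOT A VALID PRODUCT — |P|=21 ≠ |A|·|B|=20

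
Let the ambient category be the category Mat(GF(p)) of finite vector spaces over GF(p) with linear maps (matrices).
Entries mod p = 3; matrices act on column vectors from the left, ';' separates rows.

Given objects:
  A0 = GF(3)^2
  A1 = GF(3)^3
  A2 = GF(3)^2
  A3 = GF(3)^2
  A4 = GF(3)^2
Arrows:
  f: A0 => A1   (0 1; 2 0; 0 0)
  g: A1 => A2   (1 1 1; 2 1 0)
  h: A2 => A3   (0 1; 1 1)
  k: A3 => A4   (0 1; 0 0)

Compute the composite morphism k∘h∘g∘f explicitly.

Answer: (1 0; 0 0)

Derivation:
  e0=⟨1,0⟩ f=>⟨0,2,0⟩ g=>⟨2,2⟩ h=>⟨2,1⟩ k=>⟨1,0⟩
  e1=⟨0,1⟩ f=>⟨1,0,0⟩ g=>⟨1,2⟩ h=>⟨2,0⟩ k=>⟨0,0⟩
⟦path⟧: (1 0; 0 0)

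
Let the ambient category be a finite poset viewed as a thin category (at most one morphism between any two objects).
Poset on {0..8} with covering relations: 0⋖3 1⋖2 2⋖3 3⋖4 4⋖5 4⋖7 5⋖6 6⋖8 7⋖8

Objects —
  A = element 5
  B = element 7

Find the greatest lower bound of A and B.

{x : x≤A ∧ x≤B} = {0,1,2,3,4}  (A=5, B=7)
  0 ≤ 4
  1 ≤ 4
  2 ≤ 4
  3 ≤ 4
  4 ≤ 4
glb = 4

Answer: A∧B = 4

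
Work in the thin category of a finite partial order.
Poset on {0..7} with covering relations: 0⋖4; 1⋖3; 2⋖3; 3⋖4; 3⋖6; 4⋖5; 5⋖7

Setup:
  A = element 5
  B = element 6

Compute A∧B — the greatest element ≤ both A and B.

Answer: A∧B = 3

Work:
Common predecessors of 5,6: {1,2,3}
  1 ⊑ 3
  2 ⊑ 3
  3 ⊑ 3
glb = 3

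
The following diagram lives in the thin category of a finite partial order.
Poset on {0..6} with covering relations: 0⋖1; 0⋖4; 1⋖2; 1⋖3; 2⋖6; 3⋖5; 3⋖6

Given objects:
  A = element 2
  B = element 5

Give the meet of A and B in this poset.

Answer: A∧B = 1

Trace:
{x : x⊑A ∧ x⊑B} = {0,1}  (A=2, B=5)
  0 ⊑ 1
  1 ⊑ 1
glb = 1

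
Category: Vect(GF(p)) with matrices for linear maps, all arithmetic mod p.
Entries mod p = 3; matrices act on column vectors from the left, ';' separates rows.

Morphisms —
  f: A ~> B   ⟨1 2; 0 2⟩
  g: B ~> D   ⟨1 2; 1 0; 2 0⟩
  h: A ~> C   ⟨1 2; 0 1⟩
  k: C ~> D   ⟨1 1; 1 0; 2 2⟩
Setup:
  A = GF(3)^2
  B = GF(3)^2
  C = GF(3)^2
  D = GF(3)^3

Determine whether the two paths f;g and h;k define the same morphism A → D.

Answer: DOES NOT COMMUTE

Work:
1) trace f;g:
  e0=⟨1,0⟩ f~>⟨1,0⟩ g~>⟨1,1,2⟩
  e1=⟨0,1⟩ f~>⟨2,2⟩ g~>⟨0,2,1⟩
  ⟦path⟧₁ = ⟨1 0; 1 2; 2 1⟩
2) trace h;k:
  e0=⟨1,0⟩ h~>⟨1,0⟩ k~>⟨1,1,2⟩
  e1=⟨0,1⟩ h~>⟨2,1⟩ k~>⟨0,2,0⟩
  ⟦path⟧₂ = ⟨1 0; 1 2; 2 0⟩
Equal? distinct morphisms ✗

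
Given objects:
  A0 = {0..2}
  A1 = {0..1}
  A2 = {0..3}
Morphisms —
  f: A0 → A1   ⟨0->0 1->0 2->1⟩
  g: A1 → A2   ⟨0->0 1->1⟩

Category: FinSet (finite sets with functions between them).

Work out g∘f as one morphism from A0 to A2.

Answer: ⟨0->0 1->0 2->1⟩

Trace:
  0 f→0 g→0
  1 f→0 g→0
  2 f→1 g→1
⟦path⟧: ⟨0->0 1->0 2->1⟩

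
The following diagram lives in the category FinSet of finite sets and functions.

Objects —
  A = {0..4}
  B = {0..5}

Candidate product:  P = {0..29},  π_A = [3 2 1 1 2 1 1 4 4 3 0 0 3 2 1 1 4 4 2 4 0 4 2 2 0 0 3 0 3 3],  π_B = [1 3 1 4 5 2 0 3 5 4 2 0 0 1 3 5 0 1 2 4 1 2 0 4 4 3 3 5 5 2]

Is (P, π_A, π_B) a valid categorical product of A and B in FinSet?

Answer: VALID PRODUCT

Work:
|A|·|B| = 5·6 = 30;  |P| = 30
Check the pairing map k ↦ (π_A(k), π_B(k)):
  0 : (3,1)
  1 : (2,3)
  2 : (1,1)
  3 : (1,4)
  4 : (2,5)
  5 : (1,2)
  6 : (1,0)
  7 : (4,3)
  8 : (4,5)
  9 : (3,4)
  10 : (0,2)
  11 : (0,0)
  12 : (3,0)
  13 : (2,1)
  14 : (1,3)
  15 : (1,5)
  16 : (4,0)
  17 : (4,1)
  18 : (2,2)
  19 : (4,4)
  20 : (0,1)
  21 : (4,2)
  22 : (2,0)
  23 : (2,4)
  24 : (0,4)
  25 : (0,3)
  26 : (3,3)
  27 : (0,5)
  28 : (3,5)
  29 : (3,2)
distinct pairs in image: 30 / 30 needed
  → bijection onto A×B; projections well-typed.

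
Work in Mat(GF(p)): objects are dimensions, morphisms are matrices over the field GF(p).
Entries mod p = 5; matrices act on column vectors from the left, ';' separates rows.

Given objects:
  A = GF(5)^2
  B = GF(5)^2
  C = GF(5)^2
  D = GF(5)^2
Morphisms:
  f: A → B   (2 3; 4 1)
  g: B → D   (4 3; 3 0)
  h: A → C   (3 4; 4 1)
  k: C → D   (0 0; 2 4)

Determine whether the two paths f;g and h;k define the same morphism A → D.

Answer: DOES NOT COMMUTE

Work:
1) trace f;g:
  e0=(1,0) f→(2,4) g→(0,1)
  e1=(0,1) f→(3,1) g→(0,4)
  composite₁ = (0 0; 1 4)
2) trace h;k:
  e0=(1,0) h→(3,4) k→(0,2)
  e1=(0,1) h→(4,1) k→(0,2)
  composite₂ = (0 0; 2 2)
Equal? NO — does not commute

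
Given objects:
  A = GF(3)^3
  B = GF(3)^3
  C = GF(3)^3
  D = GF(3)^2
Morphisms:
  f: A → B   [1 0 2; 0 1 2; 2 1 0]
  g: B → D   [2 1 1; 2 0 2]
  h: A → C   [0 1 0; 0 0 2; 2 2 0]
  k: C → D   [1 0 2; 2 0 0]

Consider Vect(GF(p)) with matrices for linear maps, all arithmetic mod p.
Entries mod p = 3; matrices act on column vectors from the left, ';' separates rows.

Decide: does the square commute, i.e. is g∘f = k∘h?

Path 1 = f;g:
  e0=(1,0,0) f→(1,0,2) g→(1,0)
  e1=(0,1,0) f→(0,1,1) g→(2,2)
  e2=(0,0,1) f→(2,2,0) g→(0,1)
  result₁ = [1 2 0; 0 2 1]
Path 2 = h;k:
  e0=(1,0,0) h→(0,0,2) k→(1,0)
  e1=(0,1,0) h→(1,0,2) k→(2,2)
  e2=(0,0,1) h→(0,2,0) k→(0,0)
  result₂ = [1 2 0; 0 2 0]
Equal? NO — does not commute

Answer: DOES NOT COMMUTE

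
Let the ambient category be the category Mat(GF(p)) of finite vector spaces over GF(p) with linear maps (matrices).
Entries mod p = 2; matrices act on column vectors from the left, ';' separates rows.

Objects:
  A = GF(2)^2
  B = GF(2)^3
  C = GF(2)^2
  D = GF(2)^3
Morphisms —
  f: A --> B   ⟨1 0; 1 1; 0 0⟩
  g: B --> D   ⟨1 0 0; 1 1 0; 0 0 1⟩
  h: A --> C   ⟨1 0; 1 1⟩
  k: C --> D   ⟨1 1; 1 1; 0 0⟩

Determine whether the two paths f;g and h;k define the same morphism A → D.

Answer: DOES NOT COMMUTE

Derivation:
Along f;g (path 1):
  e0=(1,0) f-->(1,1,0) g-->(1,0,0)
  e1=(0,1) f-->(0,1,0) g-->(0,1,0)
  composite₁ = ⟨1 0; 0 1; 0 0⟩
Along h;k (path 2):
  e0=(1,0) h-->(1,1) k-->(0,0,0)
  e1=(0,1) h-->(0,1) k-->(1,1,0)
  composite₂ = ⟨0 1; 0 1; 0 0⟩
Equal? NO — does not commute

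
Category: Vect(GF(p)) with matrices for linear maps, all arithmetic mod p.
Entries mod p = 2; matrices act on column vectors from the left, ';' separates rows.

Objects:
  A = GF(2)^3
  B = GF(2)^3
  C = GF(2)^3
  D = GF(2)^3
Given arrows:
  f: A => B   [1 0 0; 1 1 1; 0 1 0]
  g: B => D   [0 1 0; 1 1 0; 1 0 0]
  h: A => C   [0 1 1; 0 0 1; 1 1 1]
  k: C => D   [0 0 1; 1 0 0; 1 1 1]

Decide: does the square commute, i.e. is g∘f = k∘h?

Answer: DOES NOT COMMUTE

Work:
Along f;g (path 1):
  e0=[1,0,0] f=>[1,1,0] g=>[1,0,1]
  e1=[0,1,0] f=>[0,1,1] g=>[1,1,0]
  e2=[0,0,1] f=>[0,1,0] g=>[1,1,0]
  ⟦path⟧₁ = [1 1 1; 0 1 1; 1 0 0]
Along h;k (path 2):
  e0=[1,0,0] h=>[0,0,1] k=>[1,0,1]
  e1=[0,1,0] h=>[1,0,1] k=>[1,1,0]
  e2=[0,0,1] h=>[1,1,1] k=>[1,1,1]
  ⟦path⟧₂ = [1 1 1; 0 1 1; 1 0 1]
Equal? differ; not commutative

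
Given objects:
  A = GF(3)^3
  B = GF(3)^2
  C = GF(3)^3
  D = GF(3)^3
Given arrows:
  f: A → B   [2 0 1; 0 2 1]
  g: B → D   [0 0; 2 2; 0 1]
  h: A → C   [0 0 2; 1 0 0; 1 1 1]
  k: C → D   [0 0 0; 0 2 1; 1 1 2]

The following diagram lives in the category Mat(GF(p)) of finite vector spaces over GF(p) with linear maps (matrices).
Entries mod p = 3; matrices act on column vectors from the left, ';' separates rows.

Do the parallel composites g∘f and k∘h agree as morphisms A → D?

1) trace f;g:
  e0=⟨1,0,0⟩ f→⟨2,0⟩ g→⟨0,1,0⟩
  e1=⟨0,1,0⟩ f→⟨0,2⟩ g→⟨0,1,2⟩
  e2=⟨0,0,1⟩ f→⟨1,1⟩ g→⟨0,1,1⟩
  composite₁ = [0 0 0; 1 1 1; 0 2 1]
2) trace h;k:
  e0=⟨1,0,0⟩ h→⟨0,1,1⟩ k→⟨0,0,0⟩
  e1=⟨0,1,0⟩ h→⟨0,0,1⟩ k→⟨0,1,2⟩
  e2=⟨0,0,1⟩ h→⟨2,0,1⟩ k→⟨0,1,1⟩
  composite₂ = [0 0 0; 0 1 1; 0 2 1]
Equal? differ; not commutative

Answer: DOES NOT COMMUTE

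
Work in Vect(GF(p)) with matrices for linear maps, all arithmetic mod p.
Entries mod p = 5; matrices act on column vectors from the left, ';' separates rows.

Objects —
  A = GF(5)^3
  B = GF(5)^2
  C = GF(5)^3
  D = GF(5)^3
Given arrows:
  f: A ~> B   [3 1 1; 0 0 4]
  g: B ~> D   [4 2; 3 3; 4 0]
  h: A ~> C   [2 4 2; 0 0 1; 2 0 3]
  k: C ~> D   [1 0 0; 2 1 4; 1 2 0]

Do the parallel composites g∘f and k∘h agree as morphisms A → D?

Path 1 = f;g:
  e0=(1,0,0) f~>(3,0) g~>(2,4,2)
  e1=(0,1,0) f~>(1,0) g~>(4,3,4)
  e2=(0,0,1) f~>(1,4) g~>(2,0,4)
  ⟦path⟧₁ = [2 4 2; 4 3 0; 2 4 4]
Path 2 = h;k:
  e0=(1,0,0) h~>(2,0,2) k~>(2,2,2)
  e1=(0,1,0) h~>(4,0,0) k~>(4,3,4)
  e2=(0,0,1) h~>(2,1,3) k~>(2,2,4)
  ⟦path⟧₂ = [2 4 2; 2 3 2; 2 4 4]
Equal? distinct morphisms ✗

Answer: DOES NOT COMMUTE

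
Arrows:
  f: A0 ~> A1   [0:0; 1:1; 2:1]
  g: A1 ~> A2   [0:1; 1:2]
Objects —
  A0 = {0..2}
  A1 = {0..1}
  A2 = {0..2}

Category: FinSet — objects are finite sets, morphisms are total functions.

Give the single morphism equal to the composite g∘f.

  0 f~>0 g~>1
  1 f~>1 g~>2
  2 f~>1 g~>2
composite: [0:1; 1:2; 2:2]

Answer: [0:1; 1:2; 2:2]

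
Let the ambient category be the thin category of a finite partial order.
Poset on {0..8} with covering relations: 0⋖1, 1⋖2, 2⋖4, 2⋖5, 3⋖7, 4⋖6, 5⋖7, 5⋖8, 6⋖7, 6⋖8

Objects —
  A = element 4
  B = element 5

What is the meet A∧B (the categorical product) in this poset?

Answer: A∧B = 2

Trace:
{x : x⊑A ∧ x⊑B} = {0,1,2}  (A=4, B=5)
  0 ⊑ 2
  1 ⊑ 2
  2 ⊑ 2
glb = 2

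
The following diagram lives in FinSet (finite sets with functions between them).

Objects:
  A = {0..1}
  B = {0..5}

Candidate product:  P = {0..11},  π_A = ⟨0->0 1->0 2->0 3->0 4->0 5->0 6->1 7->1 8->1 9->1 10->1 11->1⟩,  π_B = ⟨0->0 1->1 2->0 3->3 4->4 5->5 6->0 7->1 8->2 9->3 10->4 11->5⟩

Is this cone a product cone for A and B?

|A|·|B| = 2·6 = 12;  |P| = 12
Check the pairing map k ↦ (π_A(k), π_B(k)):
  0 -> (0,0)
  1 -> (0,1)
  2 -> (0,0)  ✗ repeats pair of k=0
  3 -> (0,3)
  4 -> (0,4)
  5 -> (0,5)
  6 -> (1,0)
  7 -> (1,1)
  8 -> (1,2)
  9 -> (1,3)
  10 -> (1,4)
  11 -> (1,5)
distinct pairs in image: 11 / 12 needed
  → (0,0) hit at k=0 and k=2

Answer: NOT A VALID PRODUCT — duplicate pair at indices 0,2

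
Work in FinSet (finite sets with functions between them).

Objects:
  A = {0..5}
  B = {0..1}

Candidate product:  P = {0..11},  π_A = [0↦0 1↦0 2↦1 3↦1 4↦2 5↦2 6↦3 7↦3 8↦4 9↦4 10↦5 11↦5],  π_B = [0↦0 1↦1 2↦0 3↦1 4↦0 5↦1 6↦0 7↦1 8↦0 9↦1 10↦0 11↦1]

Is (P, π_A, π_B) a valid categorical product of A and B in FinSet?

Answer: VALID PRODUCT

Work:
|A|·|B| = 6·2 = 12;  |P| = 12
Check the pairing map k ↦ (π_A(k), π_B(k)):
  0 ↦ (0,0)
  1 ↦ (0,1)
  2 ↦ (1,0)
  3 ↦ (1,1)
  4 ↦ (2,0)
  5 ↦ (2,1)
  6 ↦ (3,0)
  7 ↦ (3,1)
  8 ↦ (4,0)
  9 ↦ (4,1)
  10 ↦ (5,0)
  11 ↦ (5,1)
distinct pairs in image: 12 / 12 needed
  → bijection onto A×B; projections well-typed.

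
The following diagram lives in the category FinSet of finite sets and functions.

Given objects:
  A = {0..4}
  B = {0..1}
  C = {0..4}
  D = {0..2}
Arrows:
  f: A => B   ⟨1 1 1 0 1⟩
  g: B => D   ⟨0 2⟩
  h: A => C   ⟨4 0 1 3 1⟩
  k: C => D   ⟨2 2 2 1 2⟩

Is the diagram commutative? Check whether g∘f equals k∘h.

Path 1 = f;g:
  0 f=>1 g=>2
  1 f=>1 g=>2
  2 f=>1 g=>2
  3 f=>0 g=>0
  4 f=>1 g=>2
  composite₁ = ⟨2 2 2 0 2⟩
Path 2 = h;k:
  0 h=>4 k=>2
  1 h=>0 k=>2
  2 h=>1 k=>2
  3 h=>3 k=>1
  4 h=>1 k=>2
  composite₂ = ⟨2 2 2 1 2⟩
Equal? NO — does not commute

Answer: DOES NOT COMMUTE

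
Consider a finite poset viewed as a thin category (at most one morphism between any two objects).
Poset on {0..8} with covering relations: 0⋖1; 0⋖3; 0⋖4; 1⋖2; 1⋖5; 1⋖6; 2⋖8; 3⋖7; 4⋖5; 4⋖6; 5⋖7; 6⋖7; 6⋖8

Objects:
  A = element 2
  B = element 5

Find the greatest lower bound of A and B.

Answer: A∧B = 1

Trace:
{x : x⊑A ∧ x⊑B} = {0,1}  (A=2, B=5)
  0 ⊑ 1
  1 ⊑ 1
glb = 1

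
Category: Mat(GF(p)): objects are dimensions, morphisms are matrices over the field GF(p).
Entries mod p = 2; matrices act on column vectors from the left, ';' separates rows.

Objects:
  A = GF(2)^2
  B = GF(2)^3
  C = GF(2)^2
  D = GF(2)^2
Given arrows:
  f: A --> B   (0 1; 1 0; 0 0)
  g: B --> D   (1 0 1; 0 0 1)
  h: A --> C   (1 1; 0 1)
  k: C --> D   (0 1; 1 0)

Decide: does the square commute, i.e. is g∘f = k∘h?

1) trace f;g:
  e0=(1,0) f-->(0,1,0) g-->(0,0)
  e1=(0,1) f-->(1,0,0) g-->(1,0)
  composite₁ = (0 1; 0 0)
2) trace h;k:
  e0=(1,0) h-->(1,0) k-->(0,1)
  e1=(0,1) h-->(1,1) k-->(1,1)
  composite₂ = (0 1; 1 1)
Equal? differ; not commutative

Answer: DOES NOT COMMUTE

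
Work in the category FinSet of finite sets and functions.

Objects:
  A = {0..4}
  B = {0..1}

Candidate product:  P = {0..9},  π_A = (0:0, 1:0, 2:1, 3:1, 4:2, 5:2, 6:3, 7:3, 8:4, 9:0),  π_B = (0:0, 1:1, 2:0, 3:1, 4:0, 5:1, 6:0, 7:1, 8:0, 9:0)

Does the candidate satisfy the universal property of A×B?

Answer: NOT A VALID PRODUCT — duplicate pair at indices 0,9

Work:
|A|·|B| = 5·2 = 10;  |P| = 10
Check the pairing map k ↦ (π_A(k), π_B(k)):
  0 : (0,0)
  1 : (0,1)
  2 : (1,0)
  3 : (1,1)
  4 : (2,0)
  5 : (2,1)
  6 : (3,0)
  7 : (3,1)
  8 : (4,0)
  9 : (0,0)  ✗ repeats pair of k=0
distinct pairs in image: 9 / 10 needed
  → (0,0) hit at k=0 and k=9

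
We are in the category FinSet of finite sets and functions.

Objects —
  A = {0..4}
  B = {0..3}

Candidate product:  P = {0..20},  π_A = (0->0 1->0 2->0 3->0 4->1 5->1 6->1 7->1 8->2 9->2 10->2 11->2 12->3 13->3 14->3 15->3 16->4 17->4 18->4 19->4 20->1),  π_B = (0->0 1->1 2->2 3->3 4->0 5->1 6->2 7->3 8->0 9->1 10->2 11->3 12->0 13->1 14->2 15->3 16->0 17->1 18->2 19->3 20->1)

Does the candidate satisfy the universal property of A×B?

Answer: NOT A VALID PRODUCT — |P|=21 ≠ |A|·|B|=20

Derivation:
|A|·|B| = 5·4 = 20;  |P| = 21
  → cardinalities differ; no bijection possible.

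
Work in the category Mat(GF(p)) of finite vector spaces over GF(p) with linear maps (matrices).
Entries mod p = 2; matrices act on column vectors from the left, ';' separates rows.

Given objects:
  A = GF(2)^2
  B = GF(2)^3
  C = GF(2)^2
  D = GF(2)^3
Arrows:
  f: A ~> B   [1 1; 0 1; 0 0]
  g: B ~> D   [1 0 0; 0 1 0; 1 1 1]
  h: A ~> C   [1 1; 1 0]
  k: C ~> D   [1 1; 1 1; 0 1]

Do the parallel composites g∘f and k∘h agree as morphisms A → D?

1) trace f;g:
  e0=(1,0) f~>(1,0,0) g~>(1,0,1)
  e1=(0,1) f~>(1,1,0) g~>(1,1,0)
  composite₁ = [1 1; 0 1; 1 0]
2) trace h;k:
  e0=(1,0) h~>(1,1) k~>(0,0,1)
  e1=(0,1) h~>(1,0) k~>(1,1,0)
  composite₂ = [0 1; 0 1; 1 0]
Equal? NO — does not commute

Answer: DOES NOT COMMUTE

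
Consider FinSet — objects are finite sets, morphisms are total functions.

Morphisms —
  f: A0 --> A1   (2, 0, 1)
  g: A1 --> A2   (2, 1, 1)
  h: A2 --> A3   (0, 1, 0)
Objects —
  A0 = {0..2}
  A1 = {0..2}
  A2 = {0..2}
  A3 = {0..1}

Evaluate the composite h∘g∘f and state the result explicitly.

  0 f-->2 g-->1 h-->1
  1 f-->0 g-->2 h-->0
  2 f-->1 g-->1 h-->1
⟦path⟧: (1, 0, 1)

Answer: (1, 0, 1)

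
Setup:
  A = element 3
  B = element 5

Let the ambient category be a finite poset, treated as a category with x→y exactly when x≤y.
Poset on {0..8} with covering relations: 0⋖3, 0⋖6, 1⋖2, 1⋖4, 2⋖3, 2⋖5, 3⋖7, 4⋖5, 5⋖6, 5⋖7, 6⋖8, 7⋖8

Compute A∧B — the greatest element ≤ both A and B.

Answer: A∧B = 2

Derivation:
{x : x⊑A ∧ x⊑B} = {1,2}  (A=3, B=5)
  1 ⊑ 2
  2 ⊑ 2
glb = 2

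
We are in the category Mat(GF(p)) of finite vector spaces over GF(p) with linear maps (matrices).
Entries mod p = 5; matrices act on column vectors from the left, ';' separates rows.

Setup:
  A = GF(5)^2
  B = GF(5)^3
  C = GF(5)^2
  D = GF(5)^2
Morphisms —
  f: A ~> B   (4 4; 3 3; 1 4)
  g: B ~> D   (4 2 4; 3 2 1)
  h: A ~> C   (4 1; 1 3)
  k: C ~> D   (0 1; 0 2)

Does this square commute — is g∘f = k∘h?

Path 1 = f;g:
  e0=⟨1,0⟩ f~>⟨4,3,1⟩ g~>⟨1,4⟩
  e1=⟨0,1⟩ f~>⟨4,3,4⟩ g~>⟨3,2⟩
  composite₁ = (1 3; 4 2)
Path 2 = h;k:
  e0=⟨1,0⟩ h~>⟨4,1⟩ k~>⟨1,2⟩
  e1=⟨0,1⟩ h~>⟨1,3⟩ k~>⟨3,1⟩
  composite₂ = (1 3; 2 1)
Equal? distinct morphisms ✗

Answer: DOES NOT COMMUTE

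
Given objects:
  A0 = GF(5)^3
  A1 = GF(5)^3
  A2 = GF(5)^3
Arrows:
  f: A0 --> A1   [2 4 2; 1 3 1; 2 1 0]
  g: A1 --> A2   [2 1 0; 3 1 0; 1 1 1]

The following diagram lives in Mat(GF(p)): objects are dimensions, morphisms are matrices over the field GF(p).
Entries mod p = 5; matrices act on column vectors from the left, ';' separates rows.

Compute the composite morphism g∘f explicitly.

Answer: [0 1 0; 2 0 2; 0 3 3]

Work:
  e0=⟨1,0,0⟩ f-->⟨2,1,2⟩ g-->⟨0,2,0⟩
  e1=⟨0,1,0⟩ f-->⟨4,3,1⟩ g-->⟨1,0,3⟩
  e2=⟨0,0,1⟩ f-->⟨2,1,0⟩ g-->⟨0,2,3⟩
⟦path⟧: [0 1 0; 2 0 2; 0 3 3]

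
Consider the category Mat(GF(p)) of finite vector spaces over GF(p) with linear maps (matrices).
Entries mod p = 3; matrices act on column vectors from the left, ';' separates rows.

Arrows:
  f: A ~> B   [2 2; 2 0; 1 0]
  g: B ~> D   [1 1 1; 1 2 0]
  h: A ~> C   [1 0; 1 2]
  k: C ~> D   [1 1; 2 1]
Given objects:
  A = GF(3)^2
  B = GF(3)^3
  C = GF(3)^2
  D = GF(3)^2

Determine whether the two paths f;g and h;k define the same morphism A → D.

1) trace f;g:
  e0=(1,0) f~>(2,2,1) g~>(2,0)
  e1=(0,1) f~>(2,0,0) g~>(2,2)
  composite₁ = [2 2; 0 2]
2) trace h;k:
  e0=(1,0) h~>(1,1) k~>(2,0)
  e1=(0,1) h~>(0,2) k~>(2,2)
  composite₂ = [2 2; 0 2]
Equal? same morphism ✓

Answer: COMMUTES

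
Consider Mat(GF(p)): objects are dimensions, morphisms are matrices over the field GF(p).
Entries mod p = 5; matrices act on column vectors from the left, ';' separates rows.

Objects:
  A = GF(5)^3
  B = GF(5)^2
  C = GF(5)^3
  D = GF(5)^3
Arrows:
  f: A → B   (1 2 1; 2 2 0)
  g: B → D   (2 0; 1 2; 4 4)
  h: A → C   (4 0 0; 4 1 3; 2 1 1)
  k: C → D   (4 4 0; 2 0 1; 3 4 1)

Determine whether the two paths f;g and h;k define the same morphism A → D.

Answer: DOES NOT COMMUTE

Trace:
Along f;g (path 1):
  e0=⟨1,0,0⟩ f→⟨1,2⟩ g→⟨2,0,2⟩
  e1=⟨0,1,0⟩ f→⟨2,2⟩ g→⟨4,1,1⟩
  e2=⟨0,0,1⟩ f→⟨1,0⟩ g→⟨2,1,4⟩
  ⟦path⟧₁ = (2 4 2; 0 1 1; 2 1 4)
Along h;k (path 2):
  e0=⟨1,0,0⟩ h→⟨4,4,2⟩ k→⟨2,0,0⟩
  e1=⟨0,1,0⟩ h→⟨0,1,1⟩ k→⟨4,1,0⟩
  e2=⟨0,0,1⟩ h→⟨0,3,1⟩ k→⟨2,1,3⟩
  ⟦path⟧₂ = (2 4 2; 0 1 1; 0 0 3)
Equal? NO — does not commute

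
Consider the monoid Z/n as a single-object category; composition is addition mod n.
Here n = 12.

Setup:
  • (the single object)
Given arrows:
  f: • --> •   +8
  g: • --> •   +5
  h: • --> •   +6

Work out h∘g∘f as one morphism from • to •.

Answer: +7

Derivation:
  0 +8≡8 +5≡1 +6≡7  (mod 12)
composite: +7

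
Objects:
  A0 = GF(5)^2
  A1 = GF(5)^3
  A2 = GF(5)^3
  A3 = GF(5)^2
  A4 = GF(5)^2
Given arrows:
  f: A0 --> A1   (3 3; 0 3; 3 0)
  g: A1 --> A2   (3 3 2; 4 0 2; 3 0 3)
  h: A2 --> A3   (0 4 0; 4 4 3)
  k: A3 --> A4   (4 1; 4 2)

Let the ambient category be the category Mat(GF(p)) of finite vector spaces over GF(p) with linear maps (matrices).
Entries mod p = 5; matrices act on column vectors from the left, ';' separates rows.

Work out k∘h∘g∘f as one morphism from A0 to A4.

Answer: (4 4; 0 1)

Work:
  e0=[1,0] f-->[3,0,3] g-->[0,3,3] h-->[2,1] k-->[4,0]
  e1=[0,1] f-->[3,3,0] g-->[3,2,4] h-->[3,2] k-->[4,1]
composite: (4 4; 0 1)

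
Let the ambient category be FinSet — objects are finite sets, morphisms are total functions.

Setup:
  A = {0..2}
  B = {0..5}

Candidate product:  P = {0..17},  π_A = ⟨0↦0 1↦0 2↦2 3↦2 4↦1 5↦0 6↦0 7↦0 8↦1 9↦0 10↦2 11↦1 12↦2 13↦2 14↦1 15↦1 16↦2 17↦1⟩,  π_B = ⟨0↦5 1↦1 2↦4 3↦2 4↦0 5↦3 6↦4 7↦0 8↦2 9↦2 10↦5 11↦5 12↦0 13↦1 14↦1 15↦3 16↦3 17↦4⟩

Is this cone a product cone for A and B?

|A|·|B| = 3·6 = 18;  |P| = 18
Check the pairing map k ↦ (π_A(k), π_B(k)):
  0 ↦ (0,5)
  1 ↦ (0,1)
  2 ↦ (2,4)
  3 ↦ (2,2)
  4 ↦ (1,0)
  5 ↦ (0,3)
  6 ↦ (0,4)
  7 ↦ (0,0)
  8 ↦ (1,2)
  9 ↦ (0,2)
  10 ↦ (2,5)
  11 ↦ (1,5)
  12 ↦ (2,0)
  13 ↦ (2,1)
  14 ↦ (1,1)
  15 ↦ (1,3)
  16 ↦ (2,3)
  17 ↦ (1,4)
distinct pairs in image: 18 / 18 needed
  → bijection onto A×B; projections well-typed.

Answer: VALID PRODUCT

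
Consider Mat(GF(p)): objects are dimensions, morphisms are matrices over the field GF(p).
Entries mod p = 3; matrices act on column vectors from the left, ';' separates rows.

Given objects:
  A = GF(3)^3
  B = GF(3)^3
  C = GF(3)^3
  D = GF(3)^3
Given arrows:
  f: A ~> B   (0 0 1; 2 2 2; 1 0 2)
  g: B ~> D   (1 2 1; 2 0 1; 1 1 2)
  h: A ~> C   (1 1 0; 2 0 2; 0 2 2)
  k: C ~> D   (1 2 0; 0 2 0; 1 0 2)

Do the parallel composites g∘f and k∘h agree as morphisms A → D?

Path 1 = f;g:
  e0=[1,0,0] f~>[0,2,1] g~>[2,1,1]
  e1=[0,1,0] f~>[0,2,0] g~>[1,0,2]
  e2=[0,0,1] f~>[1,2,2] g~>[1,1,1]
  composite₁ = (2 1 1; 1 0 1; 1 2 1)
Path 2 = h;k:
  e0=[1,0,0] h~>[1,2,0] k~>[2,1,1]
  e1=[0,1,0] h~>[1,0,2] k~>[1,0,2]
  e2=[0,0,1] h~>[0,2,2] k~>[1,1,1]
  composite₂ = (2 1 1; 1 0 1; 1 2 1)
Equal? same morphism ✓

Answer: COMMUTES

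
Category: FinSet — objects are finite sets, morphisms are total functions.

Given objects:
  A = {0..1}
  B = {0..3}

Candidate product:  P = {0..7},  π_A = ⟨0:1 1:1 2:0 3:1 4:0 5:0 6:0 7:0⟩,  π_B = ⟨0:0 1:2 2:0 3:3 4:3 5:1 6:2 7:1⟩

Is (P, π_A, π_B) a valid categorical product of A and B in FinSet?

|A|·|B| = 2·4 = 8;  |P| = 8
Check the pairing map k ↦ (π_A(k), π_B(k)):
  0 : (1,0)
  1 : (1,2)
  2 : (0,0)
  3 : (1,3)
  4 : (0,3)
  5 : (0,1)
  6 : (0,2)
  7 : (0,1)  ✗ repeats pair of k=5
distinct pairs in image: 7 / 8 needed
  → (0,1) hit at k=5 and k=7

Answer: NOT A VALID PRODUCT — duplicate pair at indices 7,5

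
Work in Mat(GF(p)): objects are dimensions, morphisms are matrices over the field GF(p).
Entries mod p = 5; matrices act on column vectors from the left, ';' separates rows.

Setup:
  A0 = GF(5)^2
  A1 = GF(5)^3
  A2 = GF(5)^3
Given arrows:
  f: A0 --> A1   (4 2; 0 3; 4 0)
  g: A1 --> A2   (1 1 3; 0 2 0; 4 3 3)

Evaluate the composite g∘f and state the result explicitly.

Answer: (1 0; 0 1; 3 2)

Derivation:
  e0=⟨1,0⟩ f-->⟨4,0,4⟩ g-->⟨1,0,3⟩
  e1=⟨0,1⟩ f-->⟨2,3,0⟩ g-->⟨0,1,2⟩
result: (1 0; 0 1; 3 2)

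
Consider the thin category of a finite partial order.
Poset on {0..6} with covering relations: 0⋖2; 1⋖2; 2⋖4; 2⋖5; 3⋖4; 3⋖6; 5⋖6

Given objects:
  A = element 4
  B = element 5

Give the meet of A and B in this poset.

Common predecessors of 4,5: {0,1,2}
  0 ≤ 2
  1 ≤ 2
  2 ≤ 2
glb = 2

Answer: A∧B = 2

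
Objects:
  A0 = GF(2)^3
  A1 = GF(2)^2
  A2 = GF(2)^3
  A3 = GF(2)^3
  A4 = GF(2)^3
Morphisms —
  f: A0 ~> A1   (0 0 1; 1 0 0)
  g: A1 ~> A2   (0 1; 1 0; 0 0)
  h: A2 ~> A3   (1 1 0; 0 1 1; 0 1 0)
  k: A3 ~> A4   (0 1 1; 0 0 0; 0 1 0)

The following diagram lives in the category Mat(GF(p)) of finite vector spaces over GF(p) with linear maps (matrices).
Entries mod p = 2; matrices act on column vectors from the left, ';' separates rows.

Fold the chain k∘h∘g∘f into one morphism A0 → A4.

Answer: (0 0 0; 0 0 0; 0 0 1)

Derivation:
  e0=[1,0,0] f~>[0,1] g~>[1,0,0] h~>[1,0,0] k~>[0,0,0]
  e1=[0,1,0] f~>[0,0] g~>[0,0,0] h~>[0,0,0] k~>[0,0,0]
  e2=[0,0,1] f~>[1,0] g~>[0,1,0] h~>[1,1,1] k~>[0,0,1]
⟦path⟧: (0 0 0; 0 0 0; 0 0 1)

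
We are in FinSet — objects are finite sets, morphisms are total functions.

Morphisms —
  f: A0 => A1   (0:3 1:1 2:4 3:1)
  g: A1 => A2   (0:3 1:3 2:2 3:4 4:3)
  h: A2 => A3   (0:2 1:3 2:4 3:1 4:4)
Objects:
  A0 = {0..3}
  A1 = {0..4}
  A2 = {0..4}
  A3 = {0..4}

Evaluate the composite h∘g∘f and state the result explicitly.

Answer: (0:4 1:1 2:1 3:1)

Derivation:
  0 f=>3 g=>4 h=>4
  1 f=>1 g=>3 h=>1
  2 f=>4 g=>3 h=>1
  3 f=>1 g=>3 h=>1
⟦path⟧: (0:4 1:1 2:1 3:1)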